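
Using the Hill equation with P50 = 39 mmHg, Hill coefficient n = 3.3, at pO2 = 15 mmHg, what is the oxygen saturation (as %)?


Y = pO2^n / (P50^n + pO2^n)
Y = 15^3.3 / (39^3.3 + 15^3.3)
Y = 4.1%

4.1%


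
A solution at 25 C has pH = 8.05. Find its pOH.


pOH = 14 - pH
pOH = 14 - 8.05
pOH = 5.95

5.95


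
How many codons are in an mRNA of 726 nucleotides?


codons = nucleotides / 3
codons = 726 / 3 = 242

242


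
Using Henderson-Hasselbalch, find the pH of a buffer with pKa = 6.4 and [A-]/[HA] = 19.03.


pH = pKa + log10([A-]/[HA])
pH = 6.4 + log10(19.03)
pH = 7.6794

7.6794


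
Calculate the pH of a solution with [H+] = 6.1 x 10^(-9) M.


pH = -log10([H+])
pH = -log10(6.1 x 10^(-9))
pH = 8.2147

8.2147


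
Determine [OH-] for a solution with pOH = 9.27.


[OH-] = 10^(-pOH)
[OH-] = 10^(-9.27)
[OH-] = 5.370e-10 M

5.370e-10 M


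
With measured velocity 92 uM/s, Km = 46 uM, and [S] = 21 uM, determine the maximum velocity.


Vmax = v * (Km + [S]) / [S]
Vmax = 92 * (46 + 21) / 21
Vmax = 293.5238 uM/s

293.5238 uM/s


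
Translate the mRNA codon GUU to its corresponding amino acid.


Standard genetic code lookup.
Codon GUU -> Val

Val


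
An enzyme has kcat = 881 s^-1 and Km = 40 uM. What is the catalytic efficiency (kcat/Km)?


Catalytic efficiency = kcat / Km
= 881 / 40
= 22.025 uM^-1*s^-1

22.025 uM^-1*s^-1


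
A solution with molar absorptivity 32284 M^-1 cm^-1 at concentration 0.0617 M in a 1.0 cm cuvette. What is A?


A = epsilon * c * l
A = 32284 * 0.0617 * 1.0
A = 1991.9228

1991.9228


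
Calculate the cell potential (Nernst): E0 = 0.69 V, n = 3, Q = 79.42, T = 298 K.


E = E0 - (RT/nF) * ln(Q)
E = 0.69 - (8.314 * 298 / (3 * 96485)) * ln(79.42)
E = 0.6526 V

0.6526 V


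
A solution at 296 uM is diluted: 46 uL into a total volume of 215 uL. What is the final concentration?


C2 = C1 * V1 / V2
C2 = 296 * 46 / 215
C2 = 63.3302 uM

63.3302 uM


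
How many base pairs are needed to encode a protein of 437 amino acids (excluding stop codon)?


Each amino acid = 1 codon = 3 bp
bp = 437 * 3 = 1311 bp

1311 bp


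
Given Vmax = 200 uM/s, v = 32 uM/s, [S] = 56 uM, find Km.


Km = [S] * (Vmax - v) / v
Km = 56 * (200 - 32) / 32
Km = 294.0 uM

294.0 uM


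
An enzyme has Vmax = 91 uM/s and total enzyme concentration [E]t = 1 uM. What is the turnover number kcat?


kcat = Vmax / [E]t
kcat = 91 / 1
kcat = 91.0 s^-1

91.0 s^-1


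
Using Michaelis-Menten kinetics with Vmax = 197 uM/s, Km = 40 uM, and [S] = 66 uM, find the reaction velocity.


v = Vmax * [S] / (Km + [S])
v = 197 * 66 / (40 + 66)
v = 122.6604 uM/s

122.6604 uM/s


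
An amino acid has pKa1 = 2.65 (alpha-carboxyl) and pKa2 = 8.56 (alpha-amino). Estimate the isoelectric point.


pI = (pKa1 + pKa2) / 2
pI = (2.65 + 8.56) / 2
pI = 5.605

5.605


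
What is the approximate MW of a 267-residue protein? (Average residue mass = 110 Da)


MW = n_residues * 110 Da
MW = 267 * 110
MW = 29370 Da

29370 Da


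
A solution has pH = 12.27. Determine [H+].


[H+] = 10^(-pH)
[H+] = 10^(-12.27)
[H+] = 5.370e-13 M

5.370e-13 M


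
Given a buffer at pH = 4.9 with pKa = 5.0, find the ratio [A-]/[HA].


[A-]/[HA] = 10^(pH - pKa)
= 10^(4.9 - 5.0)
= 0.7943

0.7943


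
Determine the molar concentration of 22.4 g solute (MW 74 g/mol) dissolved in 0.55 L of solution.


C = (mass / MW) / volume
C = (22.4 / 74) / 0.55
C = 0.5504 M

0.5504 M


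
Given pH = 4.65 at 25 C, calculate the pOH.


pOH = 14 - pH
pOH = 14 - 4.65
pOH = 9.35

9.35


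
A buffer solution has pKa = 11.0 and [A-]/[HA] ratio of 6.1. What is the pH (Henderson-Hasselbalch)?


pH = pKa + log10([A-]/[HA])
pH = 11.0 + log10(6.1)
pH = 11.7853

11.7853


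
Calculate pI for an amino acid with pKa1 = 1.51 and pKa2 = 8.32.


pI = (pKa1 + pKa2) / 2
pI = (1.51 + 8.32) / 2
pI = 4.915

4.915


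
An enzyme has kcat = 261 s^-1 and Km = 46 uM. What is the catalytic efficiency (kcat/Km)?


Catalytic efficiency = kcat / Km
= 261 / 46
= 5.6739 uM^-1*s^-1

5.6739 uM^-1*s^-1


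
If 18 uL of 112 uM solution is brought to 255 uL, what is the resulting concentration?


C2 = C1 * V1 / V2
C2 = 112 * 18 / 255
C2 = 7.9059 uM

7.9059 uM


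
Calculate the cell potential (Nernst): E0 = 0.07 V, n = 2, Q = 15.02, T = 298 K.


E = E0 - (RT/nF) * ln(Q)
E = 0.07 - (8.314 * 298 / (2 * 96485)) * ln(15.02)
E = 0.0352 V

0.0352 V


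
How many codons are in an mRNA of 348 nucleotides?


codons = nucleotides / 3
codons = 348 / 3 = 116

116


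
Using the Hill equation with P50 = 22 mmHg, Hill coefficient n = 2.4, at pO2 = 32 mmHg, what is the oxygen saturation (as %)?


Y = pO2^n / (P50^n + pO2^n)
Y = 32^2.4 / (22^2.4 + 32^2.4)
Y = 71.08%

71.08%


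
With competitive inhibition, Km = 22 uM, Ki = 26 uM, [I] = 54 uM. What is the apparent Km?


Km_app = Km * (1 + [I]/Ki)
Km_app = 22 * (1 + 54/26)
Km_app = 67.6923 uM

67.6923 uM


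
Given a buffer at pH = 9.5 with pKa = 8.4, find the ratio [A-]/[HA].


[A-]/[HA] = 10^(pH - pKa)
= 10^(9.5 - 8.4)
= 12.5893

12.5893


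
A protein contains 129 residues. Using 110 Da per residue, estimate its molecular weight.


MW = n_residues * 110 Da
MW = 129 * 110
MW = 14190 Da

14190 Da


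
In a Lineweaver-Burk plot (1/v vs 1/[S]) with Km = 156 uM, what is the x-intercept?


x-intercept = -1/Km
= -1/156
= -0.0064 1/uM

-0.0064 1/uM


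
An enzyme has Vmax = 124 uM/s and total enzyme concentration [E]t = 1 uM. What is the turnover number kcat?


kcat = Vmax / [E]t
kcat = 124 / 1
kcat = 124.0 s^-1

124.0 s^-1


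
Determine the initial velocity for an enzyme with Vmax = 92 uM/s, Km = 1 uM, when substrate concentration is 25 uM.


v = Vmax * [S] / (Km + [S])
v = 92 * 25 / (1 + 25)
v = 88.4615 uM/s

88.4615 uM/s


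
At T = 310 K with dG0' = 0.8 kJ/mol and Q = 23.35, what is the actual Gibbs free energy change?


dG = dG0' + RT * ln(Q) / 1000
dG = 0.8 + 8.314 * 310 * ln(23.35) / 1000
dG = 8.9202 kJ/mol

8.9202 kJ/mol


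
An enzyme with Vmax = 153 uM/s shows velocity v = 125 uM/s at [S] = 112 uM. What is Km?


Km = [S] * (Vmax - v) / v
Km = 112 * (153 - 125) / 125
Km = 25.088 uM

25.088 uM


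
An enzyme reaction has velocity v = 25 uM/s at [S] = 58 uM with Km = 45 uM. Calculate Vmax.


Vmax = v * (Km + [S]) / [S]
Vmax = 25 * (45 + 58) / 58
Vmax = 44.3966 uM/s

44.3966 uM/s


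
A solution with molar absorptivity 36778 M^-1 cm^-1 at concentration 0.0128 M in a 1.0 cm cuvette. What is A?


A = epsilon * c * l
A = 36778 * 0.0128 * 1.0
A = 470.7584

470.7584


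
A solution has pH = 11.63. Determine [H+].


[H+] = 10^(-pH)
[H+] = 10^(-11.63)
[H+] = 2.344e-12 M

2.344e-12 M


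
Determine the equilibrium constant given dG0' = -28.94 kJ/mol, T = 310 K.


Keq = exp(-dG0 * 1000 / (R * T))
Keq = exp(-(-28.94) * 1000 / (8.314 * 310))
Keq = 75254.5066

75254.5066


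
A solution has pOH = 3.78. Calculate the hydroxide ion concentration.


[OH-] = 10^(-pOH)
[OH-] = 10^(-3.78)
[OH-] = 1.660e-04 M

1.660e-04 M


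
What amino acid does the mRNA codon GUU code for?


Standard genetic code lookup.
Codon GUU -> Val

Val


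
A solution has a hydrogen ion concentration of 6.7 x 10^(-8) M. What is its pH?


pH = -log10([H+])
pH = -log10(6.7 x 10^(-8))
pH = 7.1739

7.1739


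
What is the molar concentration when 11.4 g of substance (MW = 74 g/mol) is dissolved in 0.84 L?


C = (mass / MW) / volume
C = (11.4 / 74) / 0.84
C = 0.1834 M

0.1834 M


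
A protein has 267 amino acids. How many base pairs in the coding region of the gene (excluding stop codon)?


Each amino acid = 1 codon = 3 bp
bp = 267 * 3 = 801 bp

801 bp


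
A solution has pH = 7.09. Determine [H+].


[H+] = 10^(-pH)
[H+] = 10^(-7.09)
[H+] = 8.128e-08 M

8.128e-08 M


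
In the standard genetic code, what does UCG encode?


Standard genetic code lookup.
Codon UCG -> Ser

Ser


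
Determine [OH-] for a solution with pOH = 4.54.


[OH-] = 10^(-pOH)
[OH-] = 10^(-4.54)
[OH-] = 2.884e-05 M

2.884e-05 M


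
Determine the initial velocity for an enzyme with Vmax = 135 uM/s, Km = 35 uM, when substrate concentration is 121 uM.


v = Vmax * [S] / (Km + [S])
v = 135 * 121 / (35 + 121)
v = 104.7115 uM/s

104.7115 uM/s


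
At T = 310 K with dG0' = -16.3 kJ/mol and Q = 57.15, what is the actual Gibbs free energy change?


dG = dG0' + RT * ln(Q) / 1000
dG = -16.3 + 8.314 * 310 * ln(57.15) / 1000
dG = -5.8729 kJ/mol

-5.8729 kJ/mol


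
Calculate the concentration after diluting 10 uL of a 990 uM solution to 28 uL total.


C2 = C1 * V1 / V2
C2 = 990 * 10 / 28
C2 = 353.5714 uM

353.5714 uM


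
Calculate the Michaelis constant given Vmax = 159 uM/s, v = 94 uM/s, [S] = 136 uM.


Km = [S] * (Vmax - v) / v
Km = 136 * (159 - 94) / 94
Km = 94.0426 uM

94.0426 uM


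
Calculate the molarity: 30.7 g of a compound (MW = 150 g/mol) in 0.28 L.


C = (mass / MW) / volume
C = (30.7 / 150) / 0.28
C = 0.731 M

0.731 M


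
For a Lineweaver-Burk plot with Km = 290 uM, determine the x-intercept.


x-intercept = -1/Km
= -1/290
= -0.0034 1/uM

-0.0034 1/uM


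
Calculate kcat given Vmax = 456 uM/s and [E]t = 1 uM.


kcat = Vmax / [E]t
kcat = 456 / 1
kcat = 456.0 s^-1

456.0 s^-1


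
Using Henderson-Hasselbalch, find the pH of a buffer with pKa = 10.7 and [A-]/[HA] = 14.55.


pH = pKa + log10([A-]/[HA])
pH = 10.7 + log10(14.55)
pH = 11.8629

11.8629


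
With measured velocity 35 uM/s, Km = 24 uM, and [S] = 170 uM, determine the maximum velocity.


Vmax = v * (Km + [S]) / [S]
Vmax = 35 * (24 + 170) / 170
Vmax = 39.9412 uM/s

39.9412 uM/s


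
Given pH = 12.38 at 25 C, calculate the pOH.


pOH = 14 - pH
pOH = 14 - 12.38
pOH = 1.62

1.62


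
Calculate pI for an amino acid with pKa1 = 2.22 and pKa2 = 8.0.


pI = (pKa1 + pKa2) / 2
pI = (2.22 + 8.0) / 2
pI = 5.11

5.11


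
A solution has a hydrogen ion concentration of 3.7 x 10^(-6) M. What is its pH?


pH = -log10([H+])
pH = -log10(3.7 x 10^(-6))
pH = 5.4318

5.4318


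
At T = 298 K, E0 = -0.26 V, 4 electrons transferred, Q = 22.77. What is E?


E = E0 - (RT/nF) * ln(Q)
E = -0.26 - (8.314 * 298 / (4 * 96485)) * ln(22.77)
E = -0.2801 V

-0.2801 V


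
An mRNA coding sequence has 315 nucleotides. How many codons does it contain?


codons = nucleotides / 3
codons = 315 / 3 = 105

105


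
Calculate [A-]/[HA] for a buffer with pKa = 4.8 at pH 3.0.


[A-]/[HA] = 10^(pH - pKa)
= 10^(3.0 - 4.8)
= 0.0158

0.0158


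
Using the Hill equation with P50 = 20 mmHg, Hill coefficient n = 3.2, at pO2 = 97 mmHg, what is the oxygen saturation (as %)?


Y = pO2^n / (P50^n + pO2^n)
Y = 97^3.2 / (20^3.2 + 97^3.2)
Y = 99.36%

99.36%


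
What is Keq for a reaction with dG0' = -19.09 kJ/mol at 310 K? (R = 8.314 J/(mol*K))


Keq = exp(-dG0 * 1000 / (R * T))
Keq = exp(-(-19.09) * 1000 / (8.314 * 310))
Keq = 1647.2481

1647.2481


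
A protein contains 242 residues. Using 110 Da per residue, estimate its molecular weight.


MW = n_residues * 110 Da
MW = 242 * 110
MW = 26620 Da

26620 Da


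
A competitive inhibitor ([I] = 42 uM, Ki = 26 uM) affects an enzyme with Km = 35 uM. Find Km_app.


Km_app = Km * (1 + [I]/Ki)
Km_app = 35 * (1 + 42/26)
Km_app = 91.5385 uM

91.5385 uM


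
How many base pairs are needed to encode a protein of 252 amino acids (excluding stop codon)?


Each amino acid = 1 codon = 3 bp
bp = 252 * 3 = 756 bp

756 bp


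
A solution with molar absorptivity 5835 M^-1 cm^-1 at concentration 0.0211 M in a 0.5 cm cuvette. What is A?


A = epsilon * c * l
A = 5835 * 0.0211 * 0.5
A = 61.5592

61.5592


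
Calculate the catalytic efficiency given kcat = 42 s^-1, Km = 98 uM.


Catalytic efficiency = kcat / Km
= 42 / 98
= 0.4286 uM^-1*s^-1

0.4286 uM^-1*s^-1


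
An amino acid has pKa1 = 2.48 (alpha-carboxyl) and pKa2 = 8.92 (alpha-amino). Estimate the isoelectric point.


pI = (pKa1 + pKa2) / 2
pI = (2.48 + 8.92) / 2
pI = 5.7

5.7


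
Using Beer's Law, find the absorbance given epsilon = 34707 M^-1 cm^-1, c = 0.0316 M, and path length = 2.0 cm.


A = epsilon * c * l
A = 34707 * 0.0316 * 2.0
A = 2193.4824

2193.4824


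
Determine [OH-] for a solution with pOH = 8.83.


[OH-] = 10^(-pOH)
[OH-] = 10^(-8.83)
[OH-] = 1.479e-09 M

1.479e-09 M


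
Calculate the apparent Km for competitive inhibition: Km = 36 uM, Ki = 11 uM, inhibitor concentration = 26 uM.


Km_app = Km * (1 + [I]/Ki)
Km_app = 36 * (1 + 26/11)
Km_app = 121.0909 uM

121.0909 uM


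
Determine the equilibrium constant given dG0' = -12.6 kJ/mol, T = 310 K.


Keq = exp(-dG0 * 1000 / (R * T))
Keq = exp(-(-12.6) * 1000 / (8.314 * 310))
Keq = 132.789

132.789


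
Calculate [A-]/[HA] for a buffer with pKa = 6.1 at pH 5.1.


[A-]/[HA] = 10^(pH - pKa)
= 10^(5.1 - 6.1)
= 0.1

0.1


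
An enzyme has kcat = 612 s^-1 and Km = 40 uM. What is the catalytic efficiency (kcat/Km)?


Catalytic efficiency = kcat / Km
= 612 / 40
= 15.3 uM^-1*s^-1

15.3 uM^-1*s^-1


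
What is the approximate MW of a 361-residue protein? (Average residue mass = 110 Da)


MW = n_residues * 110 Da
MW = 361 * 110
MW = 39710 Da

39710 Da


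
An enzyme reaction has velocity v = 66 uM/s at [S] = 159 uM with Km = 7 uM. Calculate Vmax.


Vmax = v * (Km + [S]) / [S]
Vmax = 66 * (7 + 159) / 159
Vmax = 68.9057 uM/s

68.9057 uM/s


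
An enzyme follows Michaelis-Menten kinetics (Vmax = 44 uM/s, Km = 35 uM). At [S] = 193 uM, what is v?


v = Vmax * [S] / (Km + [S])
v = 44 * 193 / (35 + 193)
v = 37.2456 uM/s

37.2456 uM/s


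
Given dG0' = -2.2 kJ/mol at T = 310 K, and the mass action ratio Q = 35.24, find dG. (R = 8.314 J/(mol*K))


dG = dG0' + RT * ln(Q) / 1000
dG = -2.2 + 8.314 * 310 * ln(35.24) / 1000
dG = 6.981 kJ/mol

6.981 kJ/mol


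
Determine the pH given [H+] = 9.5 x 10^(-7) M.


pH = -log10([H+])
pH = -log10(9.5 x 10^(-7))
pH = 6.0223

6.0223


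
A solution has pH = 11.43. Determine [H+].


[H+] = 10^(-pH)
[H+] = 10^(-11.43)
[H+] = 3.715e-12 M

3.715e-12 M


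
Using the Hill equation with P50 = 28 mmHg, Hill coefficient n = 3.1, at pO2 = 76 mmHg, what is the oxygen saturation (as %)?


Y = pO2^n / (P50^n + pO2^n)
Y = 76^3.1 / (28^3.1 + 76^3.1)
Y = 95.67%

95.67%


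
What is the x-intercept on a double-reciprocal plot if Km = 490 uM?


x-intercept = -1/Km
= -1/490
= -0.002 1/uM

-0.002 1/uM


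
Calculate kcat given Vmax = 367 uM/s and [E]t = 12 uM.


kcat = Vmax / [E]t
kcat = 367 / 12
kcat = 30.5833 s^-1

30.5833 s^-1


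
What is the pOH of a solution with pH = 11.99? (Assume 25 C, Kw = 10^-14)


pOH = 14 - pH
pOH = 14 - 11.99
pOH = 2.01

2.01


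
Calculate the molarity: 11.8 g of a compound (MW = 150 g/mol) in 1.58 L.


C = (mass / MW) / volume
C = (11.8 / 150) / 1.58
C = 0.0498 M

0.0498 M


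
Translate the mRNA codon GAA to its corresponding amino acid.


Standard genetic code lookup.
Codon GAA -> Glu

Glu


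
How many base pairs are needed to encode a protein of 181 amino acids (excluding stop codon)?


Each amino acid = 1 codon = 3 bp
bp = 181 * 3 = 543 bp

543 bp


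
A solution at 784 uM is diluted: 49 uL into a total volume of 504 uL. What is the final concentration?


C2 = C1 * V1 / V2
C2 = 784 * 49 / 504
C2 = 76.2222 uM

76.2222 uM


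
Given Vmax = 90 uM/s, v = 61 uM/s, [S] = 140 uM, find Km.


Km = [S] * (Vmax - v) / v
Km = 140 * (90 - 61) / 61
Km = 66.5574 uM

66.5574 uM


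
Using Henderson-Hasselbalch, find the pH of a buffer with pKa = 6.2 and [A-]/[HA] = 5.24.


pH = pKa + log10([A-]/[HA])
pH = 6.2 + log10(5.24)
pH = 6.9193

6.9193


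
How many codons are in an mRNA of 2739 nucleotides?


codons = nucleotides / 3
codons = 2739 / 3 = 913

913


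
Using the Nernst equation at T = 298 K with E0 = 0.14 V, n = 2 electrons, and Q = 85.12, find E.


E = E0 - (RT/nF) * ln(Q)
E = 0.14 - (8.314 * 298 / (2 * 96485)) * ln(85.12)
E = 0.0829 V

0.0829 V


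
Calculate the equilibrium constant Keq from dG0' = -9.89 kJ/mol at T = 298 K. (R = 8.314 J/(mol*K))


Keq = exp(-dG0 * 1000 / (R * T))
Keq = exp(-(-9.89) * 1000 / (8.314 * 298))
Keq = 54.1529

54.1529


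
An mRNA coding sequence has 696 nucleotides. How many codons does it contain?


codons = nucleotides / 3
codons = 696 / 3 = 232

232


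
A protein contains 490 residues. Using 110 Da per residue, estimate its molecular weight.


MW = n_residues * 110 Da
MW = 490 * 110
MW = 53900 Da

53900 Da


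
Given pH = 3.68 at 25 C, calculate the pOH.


pOH = 14 - pH
pOH = 14 - 3.68
pOH = 10.32

10.32


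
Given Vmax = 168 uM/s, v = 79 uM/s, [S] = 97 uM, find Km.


Km = [S] * (Vmax - v) / v
Km = 97 * (168 - 79) / 79
Km = 109.2785 uM

109.2785 uM


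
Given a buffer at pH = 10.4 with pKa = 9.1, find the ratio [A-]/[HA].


[A-]/[HA] = 10^(pH - pKa)
= 10^(10.4 - 9.1)
= 19.9526

19.9526


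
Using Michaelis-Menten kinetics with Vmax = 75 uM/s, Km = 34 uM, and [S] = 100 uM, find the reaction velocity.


v = Vmax * [S] / (Km + [S])
v = 75 * 100 / (34 + 100)
v = 55.9701 uM/s

55.9701 uM/s


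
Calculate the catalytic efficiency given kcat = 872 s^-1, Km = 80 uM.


Catalytic efficiency = kcat / Km
= 872 / 80
= 10.9 uM^-1*s^-1

10.9 uM^-1*s^-1


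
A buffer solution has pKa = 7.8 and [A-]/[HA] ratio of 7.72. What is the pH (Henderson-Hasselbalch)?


pH = pKa + log10([A-]/[HA])
pH = 7.8 + log10(7.72)
pH = 8.6876

8.6876


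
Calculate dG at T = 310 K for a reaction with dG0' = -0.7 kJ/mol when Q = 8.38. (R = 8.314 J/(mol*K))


dG = dG0' + RT * ln(Q) / 1000
dG = -0.7 + 8.314 * 310 * ln(8.38) / 1000
dG = 4.779 kJ/mol

4.779 kJ/mol


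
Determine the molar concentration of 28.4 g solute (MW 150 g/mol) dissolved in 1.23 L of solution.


C = (mass / MW) / volume
C = (28.4 / 150) / 1.23
C = 0.1539 M

0.1539 M


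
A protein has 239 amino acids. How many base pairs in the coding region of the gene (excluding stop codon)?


Each amino acid = 1 codon = 3 bp
bp = 239 * 3 = 717 bp

717 bp


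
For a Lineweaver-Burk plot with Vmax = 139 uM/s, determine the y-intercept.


y-intercept = 1/Vmax
= 1/139
= 0.0072 s/uM

0.0072 s/uM


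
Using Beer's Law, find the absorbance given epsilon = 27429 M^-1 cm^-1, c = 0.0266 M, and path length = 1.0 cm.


A = epsilon * c * l
A = 27429 * 0.0266 * 1.0
A = 729.6114

729.6114


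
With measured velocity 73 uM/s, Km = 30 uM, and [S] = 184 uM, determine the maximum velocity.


Vmax = v * (Km + [S]) / [S]
Vmax = 73 * (30 + 184) / 184
Vmax = 84.9022 uM/s

84.9022 uM/s


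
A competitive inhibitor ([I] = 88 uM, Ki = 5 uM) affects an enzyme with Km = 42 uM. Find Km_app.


Km_app = Km * (1 + [I]/Ki)
Km_app = 42 * (1 + 88/5)
Km_app = 781.2 uM

781.2 uM


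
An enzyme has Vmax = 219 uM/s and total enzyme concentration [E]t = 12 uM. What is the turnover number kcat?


kcat = Vmax / [E]t
kcat = 219 / 12
kcat = 18.25 s^-1

18.25 s^-1


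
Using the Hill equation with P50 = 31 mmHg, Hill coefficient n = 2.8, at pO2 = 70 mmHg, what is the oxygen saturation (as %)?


Y = pO2^n / (P50^n + pO2^n)
Y = 70^2.8 / (31^2.8 + 70^2.8)
Y = 90.73%

90.73%


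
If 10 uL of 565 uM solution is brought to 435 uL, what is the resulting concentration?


C2 = C1 * V1 / V2
C2 = 565 * 10 / 435
C2 = 12.9885 uM

12.9885 uM


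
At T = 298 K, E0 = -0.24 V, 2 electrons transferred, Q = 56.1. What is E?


E = E0 - (RT/nF) * ln(Q)
E = -0.24 - (8.314 * 298 / (2 * 96485)) * ln(56.1)
E = -0.2917 V

-0.2917 V


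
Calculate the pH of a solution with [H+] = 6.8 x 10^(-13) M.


pH = -log10([H+])
pH = -log10(6.8 x 10^(-13))
pH = 12.1675

12.1675


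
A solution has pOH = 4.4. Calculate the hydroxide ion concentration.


[OH-] = 10^(-pOH)
[OH-] = 10^(-4.4)
[OH-] = 3.981e-05 M

3.981e-05 M


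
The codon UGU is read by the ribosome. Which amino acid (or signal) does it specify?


Standard genetic code lookup.
Codon UGU -> Cys

Cys


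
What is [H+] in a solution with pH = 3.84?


[H+] = 10^(-pH)
[H+] = 10^(-3.84)
[H+] = 1.445e-04 M

1.445e-04 M


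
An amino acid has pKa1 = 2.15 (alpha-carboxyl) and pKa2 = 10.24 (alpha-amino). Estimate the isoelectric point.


pI = (pKa1 + pKa2) / 2
pI = (2.15 + 10.24) / 2
pI = 6.195

6.195


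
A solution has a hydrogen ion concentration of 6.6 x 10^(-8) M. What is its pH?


pH = -log10([H+])
pH = -log10(6.6 x 10^(-8))
pH = 7.1805

7.1805


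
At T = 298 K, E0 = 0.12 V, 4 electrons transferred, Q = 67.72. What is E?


E = E0 - (RT/nF) * ln(Q)
E = 0.12 - (8.314 * 298 / (4 * 96485)) * ln(67.72)
E = 0.0929 V

0.0929 V


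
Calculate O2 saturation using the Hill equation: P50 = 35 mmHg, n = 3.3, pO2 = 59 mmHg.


Y = pO2^n / (P50^n + pO2^n)
Y = 59^3.3 / (35^3.3 + 59^3.3)
Y = 84.85%

84.85%


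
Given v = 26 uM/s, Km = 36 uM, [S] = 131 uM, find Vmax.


Vmax = v * (Km + [S]) / [S]
Vmax = 26 * (36 + 131) / 131
Vmax = 33.145 uM/s

33.145 uM/s


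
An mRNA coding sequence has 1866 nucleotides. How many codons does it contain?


codons = nucleotides / 3
codons = 1866 / 3 = 622

622


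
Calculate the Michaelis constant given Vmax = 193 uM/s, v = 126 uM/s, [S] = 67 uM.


Km = [S] * (Vmax - v) / v
Km = 67 * (193 - 126) / 126
Km = 35.627 uM

35.627 uM


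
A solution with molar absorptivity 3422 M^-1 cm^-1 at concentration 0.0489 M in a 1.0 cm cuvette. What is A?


A = epsilon * c * l
A = 3422 * 0.0489 * 1.0
A = 167.3358

167.3358


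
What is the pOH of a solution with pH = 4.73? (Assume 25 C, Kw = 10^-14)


pOH = 14 - pH
pOH = 14 - 4.73
pOH = 9.27

9.27


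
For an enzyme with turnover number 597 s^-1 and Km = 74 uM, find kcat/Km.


Catalytic efficiency = kcat / Km
= 597 / 74
= 8.0676 uM^-1*s^-1

8.0676 uM^-1*s^-1


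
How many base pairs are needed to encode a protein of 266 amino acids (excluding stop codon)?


Each amino acid = 1 codon = 3 bp
bp = 266 * 3 = 798 bp

798 bp


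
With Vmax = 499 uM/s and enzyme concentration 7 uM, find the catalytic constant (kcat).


kcat = Vmax / [E]t
kcat = 499 / 7
kcat = 71.2857 s^-1

71.2857 s^-1


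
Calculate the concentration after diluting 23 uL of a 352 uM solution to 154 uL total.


C2 = C1 * V1 / V2
C2 = 352 * 23 / 154
C2 = 52.5714 uM

52.5714 uM


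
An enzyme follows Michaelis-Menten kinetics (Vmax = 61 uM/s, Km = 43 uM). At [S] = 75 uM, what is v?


v = Vmax * [S] / (Km + [S])
v = 61 * 75 / (43 + 75)
v = 38.7712 uM/s

38.7712 uM/s


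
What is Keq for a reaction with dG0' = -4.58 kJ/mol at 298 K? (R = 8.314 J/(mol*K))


Keq = exp(-dG0 * 1000 / (R * T))
Keq = exp(-(-4.58) * 1000 / (8.314 * 298))
Keq = 6.3508

6.3508


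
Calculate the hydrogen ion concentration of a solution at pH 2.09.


[H+] = 10^(-pH)
[H+] = 10^(-2.09)
[H+] = 0.0081 M

0.0081 M


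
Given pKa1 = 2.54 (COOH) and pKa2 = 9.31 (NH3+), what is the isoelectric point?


pI = (pKa1 + pKa2) / 2
pI = (2.54 + 9.31) / 2
pI = 5.925

5.925


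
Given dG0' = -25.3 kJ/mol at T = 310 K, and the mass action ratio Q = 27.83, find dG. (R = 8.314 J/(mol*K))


dG = dG0' + RT * ln(Q) / 1000
dG = -25.3 + 8.314 * 310 * ln(27.83) / 1000
dG = -16.7275 kJ/mol

-16.7275 kJ/mol


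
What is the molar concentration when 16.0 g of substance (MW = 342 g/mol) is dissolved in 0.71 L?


C = (mass / MW) / volume
C = (16.0 / 342) / 0.71
C = 0.0659 M

0.0659 M


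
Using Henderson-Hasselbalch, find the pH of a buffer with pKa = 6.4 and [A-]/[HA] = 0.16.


pH = pKa + log10([A-]/[HA])
pH = 6.4 + log10(0.16)
pH = 5.6041

5.6041


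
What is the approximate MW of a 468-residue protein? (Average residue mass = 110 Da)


MW = n_residues * 110 Da
MW = 468 * 110
MW = 51480 Da

51480 Da


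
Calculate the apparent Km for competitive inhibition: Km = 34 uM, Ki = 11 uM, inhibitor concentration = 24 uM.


Km_app = Km * (1 + [I]/Ki)
Km_app = 34 * (1 + 24/11)
Km_app = 108.1818 uM

108.1818 uM


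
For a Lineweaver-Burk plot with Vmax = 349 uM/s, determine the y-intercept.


y-intercept = 1/Vmax
= 1/349
= 0.0029 s/uM

0.0029 s/uM


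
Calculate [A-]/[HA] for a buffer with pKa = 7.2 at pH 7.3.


[A-]/[HA] = 10^(pH - pKa)
= 10^(7.3 - 7.2)
= 1.2589

1.2589


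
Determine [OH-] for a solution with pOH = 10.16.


[OH-] = 10^(-pOH)
[OH-] = 10^(-10.16)
[OH-] = 6.918e-11 M

6.918e-11 M


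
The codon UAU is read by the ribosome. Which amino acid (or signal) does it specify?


Standard genetic code lookup.
Codon UAU -> Tyr

Tyr


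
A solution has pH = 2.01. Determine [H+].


[H+] = 10^(-pH)
[H+] = 10^(-2.01)
[H+] = 0.0098 M

0.0098 M


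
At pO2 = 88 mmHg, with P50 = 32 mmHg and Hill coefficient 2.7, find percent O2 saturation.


Y = pO2^n / (P50^n + pO2^n)
Y = 88^2.7 / (32^2.7 + 88^2.7)
Y = 93.88%

93.88%


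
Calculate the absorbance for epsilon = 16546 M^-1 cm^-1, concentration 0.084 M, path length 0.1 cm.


A = epsilon * c * l
A = 16546 * 0.084 * 0.1
A = 138.9864

138.9864


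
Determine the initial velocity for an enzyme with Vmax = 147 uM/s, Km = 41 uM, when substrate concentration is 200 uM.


v = Vmax * [S] / (Km + [S])
v = 147 * 200 / (41 + 200)
v = 121.9917 uM/s

121.9917 uM/s


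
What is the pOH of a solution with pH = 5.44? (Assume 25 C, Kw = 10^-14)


pOH = 14 - pH
pOH = 14 - 5.44
pOH = 8.56

8.56


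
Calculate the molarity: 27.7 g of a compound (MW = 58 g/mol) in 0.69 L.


C = (mass / MW) / volume
C = (27.7 / 58) / 0.69
C = 0.6922 M

0.6922 M


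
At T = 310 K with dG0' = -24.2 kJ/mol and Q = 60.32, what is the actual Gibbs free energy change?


dG = dG0' + RT * ln(Q) / 1000
dG = -24.2 + 8.314 * 310 * ln(60.32) / 1000
dG = -13.6338 kJ/mol

-13.6338 kJ/mol


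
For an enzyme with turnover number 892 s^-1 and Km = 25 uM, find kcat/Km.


Catalytic efficiency = kcat / Km
= 892 / 25
= 35.68 uM^-1*s^-1

35.68 uM^-1*s^-1


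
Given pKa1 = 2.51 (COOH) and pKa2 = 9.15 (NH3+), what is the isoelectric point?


pI = (pKa1 + pKa2) / 2
pI = (2.51 + 9.15) / 2
pI = 5.83

5.83


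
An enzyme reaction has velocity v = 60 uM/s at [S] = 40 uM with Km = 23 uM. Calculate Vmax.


Vmax = v * (Km + [S]) / [S]
Vmax = 60 * (23 + 40) / 40
Vmax = 94.5 uM/s

94.5 uM/s


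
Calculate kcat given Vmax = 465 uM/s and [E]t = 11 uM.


kcat = Vmax / [E]t
kcat = 465 / 11
kcat = 42.2727 s^-1

42.2727 s^-1


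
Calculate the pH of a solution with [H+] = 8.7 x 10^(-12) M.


pH = -log10([H+])
pH = -log10(8.7 x 10^(-12))
pH = 11.0605

11.0605


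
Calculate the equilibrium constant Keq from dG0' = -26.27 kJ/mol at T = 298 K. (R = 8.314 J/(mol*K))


Keq = exp(-dG0 * 1000 / (R * T))
Keq = exp(-(-26.27) * 1000 / (8.314 * 298))
Keq = 40260.3638

40260.3638


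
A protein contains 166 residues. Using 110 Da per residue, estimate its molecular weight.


MW = n_residues * 110 Da
MW = 166 * 110
MW = 18260 Da

18260 Da


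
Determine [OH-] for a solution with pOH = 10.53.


[OH-] = 10^(-pOH)
[OH-] = 10^(-10.53)
[OH-] = 2.951e-11 M

2.951e-11 M


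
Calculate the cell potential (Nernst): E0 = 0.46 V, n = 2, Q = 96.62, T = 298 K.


E = E0 - (RT/nF) * ln(Q)
E = 0.46 - (8.314 * 298 / (2 * 96485)) * ln(96.62)
E = 0.4013 V

0.4013 V


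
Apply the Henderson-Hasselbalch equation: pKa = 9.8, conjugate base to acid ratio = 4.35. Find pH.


pH = pKa + log10([A-]/[HA])
pH = 9.8 + log10(4.35)
pH = 10.4385

10.4385


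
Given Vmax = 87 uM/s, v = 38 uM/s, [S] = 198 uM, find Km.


Km = [S] * (Vmax - v) / v
Km = 198 * (87 - 38) / 38
Km = 255.3158 uM

255.3158 uM


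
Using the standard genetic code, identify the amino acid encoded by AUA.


Standard genetic code lookup.
Codon AUA -> Ile

Ile


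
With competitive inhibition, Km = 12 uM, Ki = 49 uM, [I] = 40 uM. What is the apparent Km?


Km_app = Km * (1 + [I]/Ki)
Km_app = 12 * (1 + 40/49)
Km_app = 21.7959 uM

21.7959 uM


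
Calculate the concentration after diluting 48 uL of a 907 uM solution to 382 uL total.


C2 = C1 * V1 / V2
C2 = 907 * 48 / 382
C2 = 113.9686 uM

113.9686 uM


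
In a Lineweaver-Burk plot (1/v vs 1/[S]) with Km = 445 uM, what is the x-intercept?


x-intercept = -1/Km
= -1/445
= -0.0022 1/uM

-0.0022 1/uM


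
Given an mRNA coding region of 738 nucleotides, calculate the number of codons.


codons = nucleotides / 3
codons = 738 / 3 = 246

246


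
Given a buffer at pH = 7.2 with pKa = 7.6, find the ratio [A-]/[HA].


[A-]/[HA] = 10^(pH - pKa)
= 10^(7.2 - 7.6)
= 0.3981

0.3981


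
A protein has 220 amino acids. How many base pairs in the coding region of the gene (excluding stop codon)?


Each amino acid = 1 codon = 3 bp
bp = 220 * 3 = 660 bp

660 bp


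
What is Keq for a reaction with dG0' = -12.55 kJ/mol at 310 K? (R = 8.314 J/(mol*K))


Keq = exp(-dG0 * 1000 / (R * T))
Keq = exp(-(-12.55) * 1000 / (8.314 * 310))
Keq = 130.2377

130.2377


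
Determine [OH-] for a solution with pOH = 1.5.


[OH-] = 10^(-pOH)
[OH-] = 10^(-1.5)
[OH-] = 0.0316 M

0.0316 M


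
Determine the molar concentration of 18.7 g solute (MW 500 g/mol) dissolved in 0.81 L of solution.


C = (mass / MW) / volume
C = (18.7 / 500) / 0.81
C = 0.0462 M

0.0462 M


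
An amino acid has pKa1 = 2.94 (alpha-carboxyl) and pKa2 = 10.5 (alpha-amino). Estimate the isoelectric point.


pI = (pKa1 + pKa2) / 2
pI = (2.94 + 10.5) / 2
pI = 6.72

6.72


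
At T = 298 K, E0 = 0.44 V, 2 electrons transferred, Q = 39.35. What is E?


E = E0 - (RT/nF) * ln(Q)
E = 0.44 - (8.314 * 298 / (2 * 96485)) * ln(39.35)
E = 0.3928 V

0.3928 V


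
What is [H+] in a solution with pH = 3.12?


[H+] = 10^(-pH)
[H+] = 10^(-3.12)
[H+] = 7.586e-04 M

7.586e-04 M


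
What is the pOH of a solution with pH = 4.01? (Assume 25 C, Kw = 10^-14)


pOH = 14 - pH
pOH = 14 - 4.01
pOH = 9.99

9.99


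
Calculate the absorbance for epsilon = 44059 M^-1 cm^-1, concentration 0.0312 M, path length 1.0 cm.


A = epsilon * c * l
A = 44059 * 0.0312 * 1.0
A = 1374.6408

1374.6408


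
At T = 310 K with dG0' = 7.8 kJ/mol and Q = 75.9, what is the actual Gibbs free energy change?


dG = dG0' + RT * ln(Q) / 1000
dG = 7.8 + 8.314 * 310 * ln(75.9) / 1000
dG = 18.9584 kJ/mol

18.9584 kJ/mol


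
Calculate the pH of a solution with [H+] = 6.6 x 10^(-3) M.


pH = -log10([H+])
pH = -log10(6.6 x 10^(-3))
pH = 2.1805

2.1805


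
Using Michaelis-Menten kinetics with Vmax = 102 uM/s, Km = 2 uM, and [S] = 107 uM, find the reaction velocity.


v = Vmax * [S] / (Km + [S])
v = 102 * 107 / (2 + 107)
v = 100.1284 uM/s

100.1284 uM/s


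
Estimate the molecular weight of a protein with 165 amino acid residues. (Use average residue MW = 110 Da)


MW = n_residues * 110 Da
MW = 165 * 110
MW = 18150 Da

18150 Da


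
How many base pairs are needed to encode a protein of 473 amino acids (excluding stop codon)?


Each amino acid = 1 codon = 3 bp
bp = 473 * 3 = 1419 bp

1419 bp


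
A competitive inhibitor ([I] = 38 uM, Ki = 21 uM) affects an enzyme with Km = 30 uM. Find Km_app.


Km_app = Km * (1 + [I]/Ki)
Km_app = 30 * (1 + 38/21)
Km_app = 84.2857 uM

84.2857 uM


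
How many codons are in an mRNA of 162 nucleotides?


codons = nucleotides / 3
codons = 162 / 3 = 54

54


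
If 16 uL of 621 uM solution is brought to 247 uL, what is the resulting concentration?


C2 = C1 * V1 / V2
C2 = 621 * 16 / 247
C2 = 40.2267 uM

40.2267 uM


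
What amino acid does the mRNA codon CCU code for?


Standard genetic code lookup.
Codon CCU -> Pro

Pro


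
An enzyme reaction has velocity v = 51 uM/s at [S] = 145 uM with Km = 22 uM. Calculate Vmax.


Vmax = v * (Km + [S]) / [S]
Vmax = 51 * (22 + 145) / 145
Vmax = 58.7379 uM/s

58.7379 uM/s


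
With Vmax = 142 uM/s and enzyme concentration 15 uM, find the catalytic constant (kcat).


kcat = Vmax / [E]t
kcat = 142 / 15
kcat = 9.4667 s^-1

9.4667 s^-1


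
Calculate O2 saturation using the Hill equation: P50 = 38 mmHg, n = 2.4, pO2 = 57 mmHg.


Y = pO2^n / (P50^n + pO2^n)
Y = 57^2.4 / (38^2.4 + 57^2.4)
Y = 72.57%

72.57%


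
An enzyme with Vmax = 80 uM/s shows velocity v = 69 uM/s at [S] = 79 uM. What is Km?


Km = [S] * (Vmax - v) / v
Km = 79 * (80 - 69) / 69
Km = 12.5942 uM

12.5942 uM


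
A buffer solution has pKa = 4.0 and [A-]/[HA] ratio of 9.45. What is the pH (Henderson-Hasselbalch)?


pH = pKa + log10([A-]/[HA])
pH = 4.0 + log10(9.45)
pH = 4.9754

4.9754


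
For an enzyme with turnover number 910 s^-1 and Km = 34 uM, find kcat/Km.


Catalytic efficiency = kcat / Km
= 910 / 34
= 26.7647 uM^-1*s^-1

26.7647 uM^-1*s^-1


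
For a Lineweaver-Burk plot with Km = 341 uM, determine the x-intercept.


x-intercept = -1/Km
= -1/341
= -0.0029 1/uM

-0.0029 1/uM


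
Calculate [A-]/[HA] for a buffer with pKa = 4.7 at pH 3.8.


[A-]/[HA] = 10^(pH - pKa)
= 10^(3.8 - 4.7)
= 0.1259

0.1259


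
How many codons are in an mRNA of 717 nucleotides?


codons = nucleotides / 3
codons = 717 / 3 = 239

239


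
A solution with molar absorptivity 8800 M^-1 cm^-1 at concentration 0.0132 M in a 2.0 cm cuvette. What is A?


A = epsilon * c * l
A = 8800 * 0.0132 * 2.0
A = 232.32

232.32


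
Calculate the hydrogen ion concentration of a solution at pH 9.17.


[H+] = 10^(-pH)
[H+] = 10^(-9.17)
[H+] = 6.761e-10 M

6.761e-10 M


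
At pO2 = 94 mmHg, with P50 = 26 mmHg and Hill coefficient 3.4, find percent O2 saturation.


Y = pO2^n / (P50^n + pO2^n)
Y = 94^3.4 / (26^3.4 + 94^3.4)
Y = 98.75%

98.75%


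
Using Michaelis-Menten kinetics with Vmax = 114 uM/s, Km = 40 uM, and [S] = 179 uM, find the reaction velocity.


v = Vmax * [S] / (Km + [S])
v = 114 * 179 / (40 + 179)
v = 93.1781 uM/s

93.1781 uM/s


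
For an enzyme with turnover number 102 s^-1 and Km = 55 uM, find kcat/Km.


Catalytic efficiency = kcat / Km
= 102 / 55
= 1.8545 uM^-1*s^-1

1.8545 uM^-1*s^-1


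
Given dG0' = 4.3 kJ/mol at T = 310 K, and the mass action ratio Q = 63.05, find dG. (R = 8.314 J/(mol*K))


dG = dG0' + RT * ln(Q) / 1000
dG = 4.3 + 8.314 * 310 * ln(63.05) / 1000
dG = 14.9803 kJ/mol

14.9803 kJ/mol


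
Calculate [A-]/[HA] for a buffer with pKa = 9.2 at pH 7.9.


[A-]/[HA] = 10^(pH - pKa)
= 10^(7.9 - 9.2)
= 0.0501

0.0501


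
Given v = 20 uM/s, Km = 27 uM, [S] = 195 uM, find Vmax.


Vmax = v * (Km + [S]) / [S]
Vmax = 20 * (27 + 195) / 195
Vmax = 22.7692 uM/s

22.7692 uM/s


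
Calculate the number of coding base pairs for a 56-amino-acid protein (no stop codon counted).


Each amino acid = 1 codon = 3 bp
bp = 56 * 3 = 168 bp

168 bp


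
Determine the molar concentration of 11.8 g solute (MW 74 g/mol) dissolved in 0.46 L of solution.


C = (mass / MW) / volume
C = (11.8 / 74) / 0.46
C = 0.3467 M

0.3467 M


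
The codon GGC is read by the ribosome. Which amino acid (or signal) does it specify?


Standard genetic code lookup.
Codon GGC -> Gly

Gly


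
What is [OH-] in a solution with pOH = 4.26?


[OH-] = 10^(-pOH)
[OH-] = 10^(-4.26)
[OH-] = 5.495e-05 M

5.495e-05 M


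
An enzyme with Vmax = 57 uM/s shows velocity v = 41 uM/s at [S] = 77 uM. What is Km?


Km = [S] * (Vmax - v) / v
Km = 77 * (57 - 41) / 41
Km = 30.0488 uM

30.0488 uM


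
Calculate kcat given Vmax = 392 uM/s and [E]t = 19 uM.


kcat = Vmax / [E]t
kcat = 392 / 19
kcat = 20.6316 s^-1

20.6316 s^-1


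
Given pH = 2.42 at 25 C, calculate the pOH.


pOH = 14 - pH
pOH = 14 - 2.42
pOH = 11.58

11.58


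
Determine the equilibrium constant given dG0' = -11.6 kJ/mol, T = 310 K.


Keq = exp(-dG0 * 1000 / (R * T))
Keq = exp(-(-11.6) * 1000 / (8.314 * 310))
Keq = 90.086

90.086


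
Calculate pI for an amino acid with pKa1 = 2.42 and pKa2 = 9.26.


pI = (pKa1 + pKa2) / 2
pI = (2.42 + 9.26) / 2
pI = 5.84

5.84


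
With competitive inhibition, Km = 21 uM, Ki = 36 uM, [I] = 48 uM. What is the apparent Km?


Km_app = Km * (1 + [I]/Ki)
Km_app = 21 * (1 + 48/36)
Km_app = 49.0 uM

49.0 uM


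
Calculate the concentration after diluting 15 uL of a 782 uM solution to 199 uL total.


C2 = C1 * V1 / V2
C2 = 782 * 15 / 199
C2 = 58.9447 uM

58.9447 uM


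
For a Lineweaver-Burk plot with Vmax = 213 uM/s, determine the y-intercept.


y-intercept = 1/Vmax
= 1/213
= 0.0047 s/uM

0.0047 s/uM


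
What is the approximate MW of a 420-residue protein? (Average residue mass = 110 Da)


MW = n_residues * 110 Da
MW = 420 * 110
MW = 46200 Da

46200 Da


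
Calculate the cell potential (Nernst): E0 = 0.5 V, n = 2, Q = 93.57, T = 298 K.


E = E0 - (RT/nF) * ln(Q)
E = 0.5 - (8.314 * 298 / (2 * 96485)) * ln(93.57)
E = 0.4417 V

0.4417 V


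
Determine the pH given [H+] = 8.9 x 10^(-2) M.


pH = -log10([H+])
pH = -log10(8.9 x 10^(-2))
pH = 1.0506

1.0506


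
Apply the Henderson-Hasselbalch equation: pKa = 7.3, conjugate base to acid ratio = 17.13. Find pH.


pH = pKa + log10([A-]/[HA])
pH = 7.3 + log10(17.13)
pH = 8.5338

8.5338


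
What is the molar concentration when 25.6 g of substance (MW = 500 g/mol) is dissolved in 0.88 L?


C = (mass / MW) / volume
C = (25.6 / 500) / 0.88
C = 0.0582 M

0.0582 M


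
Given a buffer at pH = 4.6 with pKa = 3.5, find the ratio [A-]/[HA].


[A-]/[HA] = 10^(pH - pKa)
= 10^(4.6 - 3.5)
= 12.5893

12.5893


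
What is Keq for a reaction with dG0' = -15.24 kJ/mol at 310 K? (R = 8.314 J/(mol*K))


Keq = exp(-dG0 * 1000 / (R * T))
Keq = exp(-(-15.24) * 1000 / (8.314 * 310))
Keq = 369.841

369.841


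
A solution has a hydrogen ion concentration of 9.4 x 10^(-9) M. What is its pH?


pH = -log10([H+])
pH = -log10(9.4 x 10^(-9))
pH = 8.0269

8.0269


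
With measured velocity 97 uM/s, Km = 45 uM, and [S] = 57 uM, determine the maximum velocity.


Vmax = v * (Km + [S]) / [S]
Vmax = 97 * (45 + 57) / 57
Vmax = 173.5789 uM/s

173.5789 uM/s


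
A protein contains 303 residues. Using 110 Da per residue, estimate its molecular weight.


MW = n_residues * 110 Da
MW = 303 * 110
MW = 33330 Da

33330 Da


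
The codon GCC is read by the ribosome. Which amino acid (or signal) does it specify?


Standard genetic code lookup.
Codon GCC -> Ala

Ala


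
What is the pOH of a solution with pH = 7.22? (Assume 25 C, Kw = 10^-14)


pOH = 14 - pH
pOH = 14 - 7.22
pOH = 6.78

6.78


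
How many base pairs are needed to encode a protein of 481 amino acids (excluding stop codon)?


Each amino acid = 1 codon = 3 bp
bp = 481 * 3 = 1443 bp

1443 bp


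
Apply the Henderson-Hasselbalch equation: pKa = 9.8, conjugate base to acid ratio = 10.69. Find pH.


pH = pKa + log10([A-]/[HA])
pH = 9.8 + log10(10.69)
pH = 10.829

10.829


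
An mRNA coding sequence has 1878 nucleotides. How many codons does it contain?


codons = nucleotides / 3
codons = 1878 / 3 = 626

626


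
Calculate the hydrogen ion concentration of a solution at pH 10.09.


[H+] = 10^(-pH)
[H+] = 10^(-10.09)
[H+] = 8.128e-11 M

8.128e-11 M


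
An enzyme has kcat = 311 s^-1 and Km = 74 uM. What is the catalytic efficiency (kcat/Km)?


Catalytic efficiency = kcat / Km
= 311 / 74
= 4.2027 uM^-1*s^-1

4.2027 uM^-1*s^-1


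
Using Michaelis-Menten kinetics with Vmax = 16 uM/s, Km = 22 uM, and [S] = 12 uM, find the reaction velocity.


v = Vmax * [S] / (Km + [S])
v = 16 * 12 / (22 + 12)
v = 5.6471 uM/s

5.6471 uM/s


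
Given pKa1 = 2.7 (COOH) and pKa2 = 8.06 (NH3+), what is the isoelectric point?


pI = (pKa1 + pKa2) / 2
pI = (2.7 + 8.06) / 2
pI = 5.38

5.38
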